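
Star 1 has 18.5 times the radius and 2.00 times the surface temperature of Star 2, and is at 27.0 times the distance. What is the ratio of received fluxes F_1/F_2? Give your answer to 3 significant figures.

7.51

L_1/L_2 = (R_1/R_2)²(T_1/T_2)⁴ = (18.5)² × (2.00)⁴ = 5476.
F_1/F_2 = (L_1/L_2)/(d_1/d_2)² = 5476 / (27.0)² = 7.512.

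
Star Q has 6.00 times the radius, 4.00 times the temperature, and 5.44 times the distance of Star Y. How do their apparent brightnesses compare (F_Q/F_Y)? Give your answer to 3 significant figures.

L_Q/L_Y = (R_Q/R_Y)²(T_Q/T_Y)⁴ = (6.00)² × (4.00)⁴ = 9216.
F_Q/F_Y = (L_Q/L_Y)/(d_Q/d_Y)² = 9216 / (5.44)² = 311.4.

311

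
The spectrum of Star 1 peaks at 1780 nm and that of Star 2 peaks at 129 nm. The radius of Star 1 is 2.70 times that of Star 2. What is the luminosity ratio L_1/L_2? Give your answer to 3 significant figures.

2.01×10^-4

Wien's law gives T ∝ 1/λ_max, so T_1/T_2 = λ_2/λ_1 = 129/1780 = 0.07247.
Then L ∝ R²T⁴ gives L_1/L_2 = (2.70)² × (0.07247)⁴ = 7.290 × 2.759×10^-5 = 2.011×10^-4.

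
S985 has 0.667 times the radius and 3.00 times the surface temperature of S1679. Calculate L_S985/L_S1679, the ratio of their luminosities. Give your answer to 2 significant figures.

36

From the Stefan–Boltzmann law, L ∝ R²T⁴, so
L_S985/L_S1679 = (R_S985/R_S1679)² (T_S985/T_S1679)⁴ = (0.667)² × (3.00)⁴ = 0.4449 × 81.00 = 36.04.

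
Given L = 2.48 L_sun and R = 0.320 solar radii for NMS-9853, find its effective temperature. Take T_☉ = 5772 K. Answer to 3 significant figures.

1.28×10^4 K

T/T_☉ = (L/L_☉)^(1/4) / (R/R_☉)^(1/2)
T = 5772 × (2.48)^(1/4) / √(0.320) = 5772 × 1.255 / 0.5657 = 1.280×10^4 K.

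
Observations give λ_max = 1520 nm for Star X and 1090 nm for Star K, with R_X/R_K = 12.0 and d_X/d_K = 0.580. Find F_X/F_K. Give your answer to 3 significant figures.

Wien's law: T_X/T_K = λ_K/λ_X = 1090/1520 = 0.7171.
L_X/L_K = (R_X/R_K)²(T_X/T_K)⁴ = (12.0)²(0.7171)⁴ = 38.08.
F_X/F_K = (L_X/L_K)/(d_X/d_K)² = 38.08/(0.580)² = 113.2.

113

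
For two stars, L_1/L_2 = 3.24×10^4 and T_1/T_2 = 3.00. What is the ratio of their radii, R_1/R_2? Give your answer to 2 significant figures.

20

L ∝ R²T⁴ gives R ∝ √L / T², so
R_1/R_2 = √(3.24×10^4) / (3.00)² = 180.0 / 9.000 = 20.00.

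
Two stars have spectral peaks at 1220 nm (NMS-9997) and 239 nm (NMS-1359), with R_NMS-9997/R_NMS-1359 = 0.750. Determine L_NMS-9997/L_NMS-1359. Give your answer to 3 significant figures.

8.28×10^-4

Wien's law gives T ∝ 1/λ_max, so T_NMS-9997/T_NMS-1359 = λ_NMS-1359/λ_NMS-9997 = 239/1220 = 0.1959.
Then L ∝ R²T⁴ gives L_NMS-9997/L_NMS-1359 = (0.750)² × (0.1959)⁴ = 0.5625 × 0.001473 = 8.285×10^-4.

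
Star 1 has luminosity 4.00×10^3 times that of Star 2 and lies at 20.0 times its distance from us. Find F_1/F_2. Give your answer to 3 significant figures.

10.0

F = L/(4πd²), so F_1/F_2 = (L_1/L_2) / (d_1/d_2)²
= 4.00×10^3 / (20.0)² = 4.00×10^3 / 400.0 = 10.00.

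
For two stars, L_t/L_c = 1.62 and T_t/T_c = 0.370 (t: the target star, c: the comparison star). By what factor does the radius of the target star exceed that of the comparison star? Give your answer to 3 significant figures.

L ∝ R²T⁴ gives R ∝ √L / T², so
R_t/R_c = √(1.62) / (0.370)² = 1.273 / 0.1369 = 9.297.

9.30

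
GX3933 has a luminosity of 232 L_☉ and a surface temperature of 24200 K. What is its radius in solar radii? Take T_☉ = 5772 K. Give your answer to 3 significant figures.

0.866 solar radii

R/R_☉ = √(L/L_☉) / (T/T_☉)² = √(232) / (4.193)²
       = 15.23 / 17.58 = 0.8665.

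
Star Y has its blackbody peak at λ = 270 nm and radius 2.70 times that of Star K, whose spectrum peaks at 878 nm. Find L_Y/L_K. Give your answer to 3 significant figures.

Wien's law gives T ∝ 1/λ_max, so T_Y/T_K = λ_K/λ_Y = 878/270 = 3.252.
Then L ∝ R²T⁴ gives L_Y/L_K = (2.70)² × (3.252)⁴ = 7.290 × 111.8 = 815.2.

815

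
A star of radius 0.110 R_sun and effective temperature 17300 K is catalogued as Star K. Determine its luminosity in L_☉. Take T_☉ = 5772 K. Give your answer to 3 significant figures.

0.976 L_☉

L/L_☉ = (R/R_☉)² (T/T_☉)⁴ = (0.110)² × (17300/5772)⁴
       = 0.01210 × (2.997)⁴ = 0.01210 × 80.70 = 0.9765.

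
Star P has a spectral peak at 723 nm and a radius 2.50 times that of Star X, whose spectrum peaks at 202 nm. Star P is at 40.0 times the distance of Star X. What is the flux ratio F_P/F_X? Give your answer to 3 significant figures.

2.38×10^-5

Wien's law: T_P/T_X = λ_X/λ_P = 202/723 = 0.2794.
L_P/L_X = (R_P/R_X)²(T_P/T_X)⁴ = (2.50)²(0.2794)⁴ = 0.03808.
F_P/F_X = (L_P/L_X)/(d_P/d_X)² = 0.03808/(40.0)² = 2.380×10^-5.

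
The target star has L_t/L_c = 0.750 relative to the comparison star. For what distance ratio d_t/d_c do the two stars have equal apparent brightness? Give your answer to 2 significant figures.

0.87

Equal flux requires L_t/d_t² = L_c/d_c², so d_t/d_c = √(L_t/L_c)
= √(0.750) = 0.8660.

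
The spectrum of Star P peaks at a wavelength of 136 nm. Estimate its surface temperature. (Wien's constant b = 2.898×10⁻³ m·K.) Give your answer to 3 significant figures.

T = b/λ_max = 2.898×10⁻³ / (136×10⁻⁹) = 2.131×10^4 K.

2.13×10^4 K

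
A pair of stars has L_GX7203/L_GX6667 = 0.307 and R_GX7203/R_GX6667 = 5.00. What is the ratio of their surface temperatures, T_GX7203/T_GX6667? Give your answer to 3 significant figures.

L ∝ R²T⁴ gives T ∝ (L/R²)^(1/4), so
T_GX7203/T_GX6667 = (0.307 / 5.00²)^(1/4) = (0.01228)^(1/4) = 0.3329.

0.333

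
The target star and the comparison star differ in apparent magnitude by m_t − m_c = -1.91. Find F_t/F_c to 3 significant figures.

F_t/F_c = 10^(−(m_t − m_c)/2.5) = 10^(1.91/2.5) = 10^0.764 = 5.808.

5.81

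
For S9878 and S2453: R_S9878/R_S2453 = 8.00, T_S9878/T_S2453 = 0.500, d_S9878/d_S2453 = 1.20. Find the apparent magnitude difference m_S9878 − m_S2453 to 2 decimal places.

L_S9878/L_S2453 = (8.00)²(0.500)⁴ = 4.000.
F_S9878/F_S2453 = (L_S9878/L_S2453)/(d_S9878/d_S2453)² = 4.000/1.440 = 2.778.
m_S9878 − m_S2453 = −2.5 log₁₀(2.778) = -1.11.

-1.11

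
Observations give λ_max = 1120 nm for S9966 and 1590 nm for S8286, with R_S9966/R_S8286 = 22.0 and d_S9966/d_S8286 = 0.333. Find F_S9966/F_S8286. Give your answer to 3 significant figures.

1.77×10^4

Wien's law: T_S9966/T_S8286 = λ_S8286/λ_S9966 = 1590/1120 = 1.420.
L_S9966/L_S8286 = (R_S9966/R_S8286)²(T_S9966/T_S8286)⁴ = (22.0)²(1.420)⁴ = 1966.
F_S9966/F_S8286 = (L_S9966/L_S8286)/(d_S9966/d_S8286)² = 1966/(0.333)² = 1.773×10^4.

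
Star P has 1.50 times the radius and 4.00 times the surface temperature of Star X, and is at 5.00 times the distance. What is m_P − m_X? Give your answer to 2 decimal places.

-3.41

L_P/L_X = (1.50)²(4.00)⁴ = 576.0.
F_P/F_X = (L_P/L_X)/(d_P/d_X)² = 576.0/25.00 = 23.04.
m_P − m_X = −2.5 log₁₀(23.04) = -3.41.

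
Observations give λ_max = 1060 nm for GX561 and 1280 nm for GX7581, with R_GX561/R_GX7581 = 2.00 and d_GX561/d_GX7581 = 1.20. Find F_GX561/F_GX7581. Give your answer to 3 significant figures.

5.91

Wien's law: T_GX561/T_GX7581 = λ_GX7581/λ_GX561 = 1280/1060 = 1.208.
L_GX561/L_GX7581 = (R_GX561/R_GX7581)²(T_GX561/T_GX7581)⁴ = (2.00)²(1.208)⁴ = 8.505.
F_GX561/F_GX7581 = (L_GX561/L_GX7581)/(d_GX561/d_GX7581)² = 8.505/(1.20)² = 5.906.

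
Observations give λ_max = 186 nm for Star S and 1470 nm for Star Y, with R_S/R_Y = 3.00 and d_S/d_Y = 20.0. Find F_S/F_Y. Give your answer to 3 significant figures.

87.8

Wien's law: T_S/T_Y = λ_Y/λ_S = 1470/186 = 7.903.
L_S/L_Y = (R_S/R_Y)²(T_S/T_Y)⁴ = (3.00)²(7.903)⁴ = 3.511×10^4.
F_S/F_Y = (L_S/L_Y)/(d_S/d_Y)² = 3.511×10^4/(20.0)² = 87.78.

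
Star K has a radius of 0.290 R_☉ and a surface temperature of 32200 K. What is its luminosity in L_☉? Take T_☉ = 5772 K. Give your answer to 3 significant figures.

81.5 L_☉

L/L_☉ = (R/R_☉)² (T/T_☉)⁴ = (0.290)² × (32200/5772)⁴
       = 0.08410 × (5.579)⁴ = 0.08410 × 968.5 = 81.45.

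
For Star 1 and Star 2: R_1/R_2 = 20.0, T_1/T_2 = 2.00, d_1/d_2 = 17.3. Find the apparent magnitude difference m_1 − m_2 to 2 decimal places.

-3.33

L_1/L_2 = (20.0)²(2.00)⁴ = 6400.
F_1/F_2 = (L_1/L_2)/(d_1/d_2)² = 6400/299.3 = 21.38.
m_1 − m_2 = −2.5 log₁₀(21.38) = -3.33.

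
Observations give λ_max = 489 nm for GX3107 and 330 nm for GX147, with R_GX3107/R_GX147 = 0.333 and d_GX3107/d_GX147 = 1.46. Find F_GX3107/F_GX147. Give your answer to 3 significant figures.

Wien's law: T_GX3107/T_GX147 = λ_GX147/λ_GX3107 = 330/489 = 0.6748.
L_GX3107/L_GX147 = (R_GX3107/R_GX147)²(T_GX3107/T_GX147)⁴ = (0.333)²(0.6748)⁴ = 0.02300.
F_GX3107/F_GX147 = (L_GX3107/L_GX147)/(d_GX3107/d_GX147)² = 0.02300/(1.46)² = 0.01079.

0.0108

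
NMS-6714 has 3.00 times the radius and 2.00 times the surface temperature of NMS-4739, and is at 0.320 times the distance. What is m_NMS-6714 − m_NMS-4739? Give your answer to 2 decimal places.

L_NMS-6714/L_NMS-4739 = (3.00)²(2.00)⁴ = 144.0.
F_NMS-6714/F_NMS-4739 = (L_NMS-6714/L_NMS-4739)/(d_NMS-6714/d_NMS-4739)² = 144.0/0.1024 = 1406.
m_NMS-6714 − m_NMS-4739 = −2.5 log₁₀(1406) = -7.87.

-7.87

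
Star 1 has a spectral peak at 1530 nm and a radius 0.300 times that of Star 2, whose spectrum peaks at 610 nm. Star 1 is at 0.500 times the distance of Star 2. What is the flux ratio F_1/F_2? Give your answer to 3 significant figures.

Wien's law: T_1/T_2 = λ_2/λ_1 = 610/1530 = 0.3987.
L_1/L_2 = (R_1/R_2)²(T_1/T_2)⁴ = (0.300)²(0.3987)⁴ = 0.002274.
F_1/F_2 = (L_1/L_2)/(d_1/d_2)² = 0.002274/(0.500)² = 0.009096.

0.00910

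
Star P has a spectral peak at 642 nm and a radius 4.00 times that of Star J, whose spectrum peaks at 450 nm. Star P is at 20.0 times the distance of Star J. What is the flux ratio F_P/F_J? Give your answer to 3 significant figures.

Wien's law: T_P/T_J = λ_J/λ_P = 450/642 = 0.7009.
L_P/L_J = (R_P/R_J)²(T_P/T_J)⁴ = (4.00)²(0.7009)⁴ = 3.862.
F_P/F_J = (L_P/L_J)/(d_P/d_J)² = 3.862/(20.0)² = 0.009655.

0.00966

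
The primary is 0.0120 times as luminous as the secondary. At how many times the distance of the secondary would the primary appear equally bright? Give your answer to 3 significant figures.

Equal flux requires L_p/d_p² = L_s/d_s², so d_p/d_s = √(L_p/L_s)
= √(0.0120) = 0.1095.

0.110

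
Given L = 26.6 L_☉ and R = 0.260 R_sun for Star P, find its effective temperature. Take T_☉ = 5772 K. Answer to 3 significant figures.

2.57×10^4 K

T/T_☉ = (L/L_☉)^(1/4) / (R/R_☉)^(1/2)
T = 5772 × (26.6)^(1/4) / √(0.260) = 5772 × 2.271 / 0.5099 = 2.571×10^4 K.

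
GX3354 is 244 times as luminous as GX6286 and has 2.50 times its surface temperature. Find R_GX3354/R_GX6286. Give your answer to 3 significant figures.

L ∝ R²T⁴ gives R ∝ √L / T², so
R_GX3354/R_GX6286 = √(244) / (2.50)² = 15.62 / 6.250 = 2.499.

2.50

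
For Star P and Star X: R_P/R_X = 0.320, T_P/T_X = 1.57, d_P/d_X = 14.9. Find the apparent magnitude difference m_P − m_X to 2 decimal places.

6.38

L_P/L_X = (0.320)²(1.57)⁴ = 0.6222.
F_P/F_X = (L_P/L_X)/(d_P/d_X)² = 0.6222/222.0 = 0.002802.
m_P − m_X = −2.5 log₁₀(0.002802) = 6.38.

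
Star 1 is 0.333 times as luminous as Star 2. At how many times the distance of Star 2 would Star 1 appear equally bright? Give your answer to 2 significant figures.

Equal flux requires L_1/d_1² = L_2/d_2², so d_1/d_2 = √(L_1/L_2)
= √(0.333) = 0.5771.

0.58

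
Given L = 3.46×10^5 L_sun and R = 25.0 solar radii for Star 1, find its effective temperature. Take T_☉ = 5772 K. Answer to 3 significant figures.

T/T_☉ = (L/L_☉)^(1/4) / (R/R_☉)^(1/2)
T = 5772 × (3.46×10^5)^(1/4) / √(25.0) = 5772 × 24.25 / 5.000 = 2.800×10^4 K.

2.80×10^4 K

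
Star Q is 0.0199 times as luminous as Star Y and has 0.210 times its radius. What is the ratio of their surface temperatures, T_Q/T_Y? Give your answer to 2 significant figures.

L ∝ R²T⁴ gives T ∝ (L/R²)^(1/4), so
T_Q/T_Y = (0.0199 / 0.210²)^(1/4) = (0.4512)^(1/4) = 0.8196.

0.82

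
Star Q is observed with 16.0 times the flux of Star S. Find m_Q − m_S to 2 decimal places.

m_Q − m_S = −2.5 log₁₀(F_Q/F_S) = −2.5 log₁₀(16.0) = −2.5 × (1.204) = -3.010.

-3.01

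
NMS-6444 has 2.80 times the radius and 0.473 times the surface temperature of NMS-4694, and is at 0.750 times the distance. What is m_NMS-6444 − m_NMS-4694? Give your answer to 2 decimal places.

0.39

L_NMS-6444/L_NMS-4694 = (2.80)²(0.473)⁴ = 0.3924.
F_NMS-6444/F_NMS-4694 = (L_NMS-6444/L_NMS-4694)/(d_NMS-6444/d_NMS-4694)² = 0.3924/0.5625 = 0.6977.
m_NMS-6444 − m_NMS-4694 = −2.5 log₁₀(0.6977) = 0.39.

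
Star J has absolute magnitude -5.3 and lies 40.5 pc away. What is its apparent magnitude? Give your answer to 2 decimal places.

m = M + 5 log₁₀(d/10 pc) = -5.3 + 5 log₁₀(40.5/10)
  = -5.3 + 5 × 0.607 = -5.3 + 3.04 = -2.26.

-2.26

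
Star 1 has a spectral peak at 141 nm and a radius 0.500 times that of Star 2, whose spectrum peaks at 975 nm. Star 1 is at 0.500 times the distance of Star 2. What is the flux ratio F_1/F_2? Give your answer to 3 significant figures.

Wien's law: T_1/T_2 = λ_2/λ_1 = 975/141 = 6.915.
L_1/L_2 = (R_1/R_2)²(T_1/T_2)⁴ = (0.500)²(6.915)⁴ = 571.6.
F_1/F_2 = (L_1/L_2)/(d_1/d_2)² = 571.6/(0.500)² = 2286.

2.29×10^3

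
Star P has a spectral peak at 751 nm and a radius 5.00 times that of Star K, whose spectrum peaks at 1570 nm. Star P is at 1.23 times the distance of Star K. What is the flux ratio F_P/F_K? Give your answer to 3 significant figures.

Wien's law: T_P/T_K = λ_K/λ_P = 1570/751 = 2.091.
L_P/L_K = (R_P/R_K)²(T_P/T_K)⁴ = (5.00)²(2.091)⁴ = 477.5.
F_P/F_K = (L_P/L_K)/(d_P/d_K)² = 477.5/(1.23)² = 315.6.

316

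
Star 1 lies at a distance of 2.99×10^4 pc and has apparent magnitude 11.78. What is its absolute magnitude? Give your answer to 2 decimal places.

-5.60

M = m − 5 log₁₀(d/10 pc) = 11.78 − 5 log₁₀(2.99×10^4/10)
  = 11.78 − 5 × 3.476 = 11.78 − 17.38 = -5.60.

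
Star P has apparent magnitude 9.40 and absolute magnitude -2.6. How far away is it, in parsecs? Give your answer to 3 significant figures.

2.51×10^3 pc

m − M = 5 log₁₀(d/10 pc)
9.40 − (-2.6) = 12.00 = 5 log₁₀(d/10)
d = 10 × 10^(12.00/5) = 10 × 10^2.400 = 2512 pc.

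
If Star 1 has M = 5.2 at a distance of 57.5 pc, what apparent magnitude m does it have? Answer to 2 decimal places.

m = M + 5 log₁₀(d/10 pc) = 5.2 + 5 log₁₀(57.5/10)
  = 5.2 + 5 × 0.760 = 5.2 + 3.80 = 9.00.

9.00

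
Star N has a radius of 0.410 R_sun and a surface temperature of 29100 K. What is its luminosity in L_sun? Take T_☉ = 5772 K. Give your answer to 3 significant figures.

109 L_sun

L/L_☉ = (R/R_☉)² (T/T_☉)⁴ = (0.410)² × (29100/5772)⁴
       = 0.1681 × (5.042)⁴ = 0.1681 × 646.1 = 108.6.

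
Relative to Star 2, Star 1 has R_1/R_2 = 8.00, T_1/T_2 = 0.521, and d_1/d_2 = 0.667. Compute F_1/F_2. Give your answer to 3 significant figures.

L_1/L_2 = (R_1/R_2)²(T_1/T_2)⁴ = (8.00)² × (0.521)⁴ = 4.716.
F_1/F_2 = (L_1/L_2)/(d_1/d_2)² = 4.716 / (0.667)² = 10.60.

10.6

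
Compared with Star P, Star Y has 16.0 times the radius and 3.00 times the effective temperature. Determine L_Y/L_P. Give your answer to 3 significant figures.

From the Stefan–Boltzmann law, L ∝ R²T⁴, so
L_Y/L_P = (R_Y/R_P)² (T_Y/T_P)⁴ = (16.0)² × (3.00)⁴ = 256.0 × 81.00 = 2.074×10^4.

2.07×10^4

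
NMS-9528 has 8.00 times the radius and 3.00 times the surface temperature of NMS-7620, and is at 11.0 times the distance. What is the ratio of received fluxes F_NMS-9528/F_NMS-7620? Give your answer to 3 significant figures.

L_NMS-9528/L_NMS-7620 = (R_NMS-9528/R_NMS-7620)²(T_NMS-9528/T_NMS-7620)⁴ = (8.00)² × (3.00)⁴ = 5184.
F_NMS-9528/F_NMS-7620 = (L_NMS-9528/L_NMS-7620)/(d_NMS-9528/d_NMS-7620)² = 5184 / (11.0)² = 42.84.

42.8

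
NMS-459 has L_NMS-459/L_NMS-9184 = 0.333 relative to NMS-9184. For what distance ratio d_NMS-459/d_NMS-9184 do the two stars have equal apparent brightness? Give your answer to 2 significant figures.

0.58

Equal flux requires L_NMS-459/d_NMS-459² = L_NMS-9184/d_NMS-9184², so d_NMS-459/d_NMS-9184 = √(L_NMS-459/L_NMS-9184)
= √(0.333) = 0.5771.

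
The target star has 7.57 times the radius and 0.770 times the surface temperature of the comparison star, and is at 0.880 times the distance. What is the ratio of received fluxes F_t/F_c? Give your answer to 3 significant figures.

26.0

L_t/L_c = (R_t/R_c)²(T_t/T_c)⁴ = (7.57)² × (0.770)⁴ = 20.14.
F_t/F_c = (L_t/L_c)/(d_t/d_c)² = 20.14 / (0.880)² = 26.01.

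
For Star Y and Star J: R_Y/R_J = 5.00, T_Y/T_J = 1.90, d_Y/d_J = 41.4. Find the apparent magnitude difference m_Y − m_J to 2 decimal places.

L_Y/L_J = (5.00)²(1.90)⁴ = 325.8.
F_Y/F_J = (L_Y/L_J)/(d_Y/d_J)² = 325.8/1714 = 0.1901.
m_Y − m_J = −2.5 log₁₀(0.1901) = 1.80.

1.80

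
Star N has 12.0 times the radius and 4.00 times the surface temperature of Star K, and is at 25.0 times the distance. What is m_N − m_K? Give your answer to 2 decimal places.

L_N/L_K = (12.0)²(4.00)⁴ = 3.686×10^4.
F_N/F_K = (L_N/L_K)/(d_N/d_K)² = 3.686×10^4/625.0 = 58.98.
m_N − m_K = −2.5 log₁₀(58.98) = -4.43.

-4.43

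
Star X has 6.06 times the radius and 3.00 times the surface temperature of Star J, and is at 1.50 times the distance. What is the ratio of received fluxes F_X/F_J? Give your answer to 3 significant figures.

L_X/L_J = (R_X/R_J)²(T_X/T_J)⁴ = (6.06)² × (3.00)⁴ = 2975.
F_X/F_J = (L_X/L_J)/(d_X/d_J)² = 2975 / (1.50)² = 1322.

1.32×10^3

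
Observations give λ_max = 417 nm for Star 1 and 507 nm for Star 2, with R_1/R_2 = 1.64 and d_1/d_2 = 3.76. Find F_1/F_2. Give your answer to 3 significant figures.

Wien's law: T_1/T_2 = λ_2/λ_1 = 507/417 = 1.216.
L_1/L_2 = (R_1/R_2)²(T_1/T_2)⁴ = (1.64)²(1.216)⁴ = 5.877.
F_1/F_2 = (L_1/L_2)/(d_1/d_2)² = 5.877/(3.76)² = 0.4157.

0.416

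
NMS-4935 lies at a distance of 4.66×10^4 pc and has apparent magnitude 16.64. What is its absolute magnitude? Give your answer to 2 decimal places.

M = m − 5 log₁₀(d/10 pc) = 16.64 − 5 log₁₀(4.66×10^4/10)
  = 16.64 − 5 × 3.668 = 16.64 − 18.34 = -1.70.

-1.70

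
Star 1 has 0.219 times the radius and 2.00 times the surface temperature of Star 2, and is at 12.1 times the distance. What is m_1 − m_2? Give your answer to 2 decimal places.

L_1/L_2 = (0.219)²(2.00)⁴ = 0.7674.
F_1/F_2 = (L_1/L_2)/(d_1/d_2)² = 0.7674/146.4 = 0.005241.
m_1 − m_2 = −2.5 log₁₀(0.005241) = 5.70.

5.70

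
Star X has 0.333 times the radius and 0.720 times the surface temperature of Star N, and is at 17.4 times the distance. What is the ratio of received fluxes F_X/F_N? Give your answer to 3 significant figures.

9.84×10^-5

L_X/L_N = (R_X/R_N)²(T_X/T_N)⁴ = (0.333)² × (0.720)⁴ = 0.02980.
F_X/F_N = (L_X/L_N)/(d_X/d_N)² = 0.02980 / (17.4)² = 9.843×10^-5.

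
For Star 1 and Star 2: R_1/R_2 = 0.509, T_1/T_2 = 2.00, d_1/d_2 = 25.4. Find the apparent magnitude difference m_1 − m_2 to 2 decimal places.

L_1/L_2 = (0.509)²(2.00)⁴ = 4.145.
F_1/F_2 = (L_1/L_2)/(d_1/d_2)² = 4.145/645.2 = 0.006425.
m_1 − m_2 = −2.5 log₁₀(0.006425) = 5.48.

5.48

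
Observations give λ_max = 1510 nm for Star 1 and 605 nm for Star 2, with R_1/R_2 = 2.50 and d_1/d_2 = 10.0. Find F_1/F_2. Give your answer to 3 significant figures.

Wien's law: T_1/T_2 = λ_2/λ_1 = 605/1510 = 0.4007.
L_1/L_2 = (R_1/R_2)²(T_1/T_2)⁴ = (2.50)²(0.4007)⁴ = 0.1611.
F_1/F_2 = (L_1/L_2)/(d_1/d_2)² = 0.1611/(10.0)² = 0.001611.

0.00161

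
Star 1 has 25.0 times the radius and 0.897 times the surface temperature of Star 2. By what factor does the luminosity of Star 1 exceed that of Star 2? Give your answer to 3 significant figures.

405

From the Stefan–Boltzmann law, L ∝ R²T⁴, so
L_1/L_2 = (R_1/R_2)² (T_1/T_2)⁴ = (25.0)² × (0.897)⁴ = 625.0 × 0.6474 = 404.6.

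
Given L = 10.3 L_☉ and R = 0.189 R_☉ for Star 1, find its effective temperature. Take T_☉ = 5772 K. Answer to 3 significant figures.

T/T_☉ = (L/L_☉)^(1/4) / (R/R_☉)^(1/2)
T = 5772 × (10.3)^(1/4) / √(0.189) = 5772 × 1.791 / 0.4347 = 2.379×10^4 K.

2.38×10^4 K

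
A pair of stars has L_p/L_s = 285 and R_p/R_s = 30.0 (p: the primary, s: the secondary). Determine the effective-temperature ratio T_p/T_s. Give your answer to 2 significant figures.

0.75

L ∝ R²T⁴ gives T ∝ (L/R²)^(1/4), so
T_p/T_s = (285 / 30.0²)^(1/4) = (0.3167)^(1/4) = 0.7502.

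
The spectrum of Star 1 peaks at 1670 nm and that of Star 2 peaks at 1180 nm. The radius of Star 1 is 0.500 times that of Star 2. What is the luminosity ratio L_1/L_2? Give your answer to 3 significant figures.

Wien's law gives T ∝ 1/λ_max, so T_1/T_2 = λ_2/λ_1 = 1180/1670 = 0.7066.
Then L ∝ R²T⁴ gives L_1/L_2 = (0.500)² × (0.7066)⁴ = 0.2500 × 0.2493 = 0.06232.

0.0623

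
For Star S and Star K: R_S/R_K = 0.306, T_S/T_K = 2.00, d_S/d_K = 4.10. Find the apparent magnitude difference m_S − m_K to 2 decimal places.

2.63

L_S/L_K = (0.306)²(2.00)⁴ = 1.498.
F_S/F_K = (L_S/L_K)/(d_S/d_K)² = 1.498/16.81 = 0.08912.
m_S − m_K = −2.5 log₁₀(0.08912) = 2.63.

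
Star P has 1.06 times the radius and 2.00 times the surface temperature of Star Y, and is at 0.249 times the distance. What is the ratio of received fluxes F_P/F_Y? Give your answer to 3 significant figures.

290

L_P/L_Y = (R_P/R_Y)²(T_P/T_Y)⁴ = (1.06)² × (2.00)⁴ = 17.98.
F_P/F_Y = (L_P/L_Y)/(d_P/d_Y)² = 17.98 / (0.249)² = 290.0.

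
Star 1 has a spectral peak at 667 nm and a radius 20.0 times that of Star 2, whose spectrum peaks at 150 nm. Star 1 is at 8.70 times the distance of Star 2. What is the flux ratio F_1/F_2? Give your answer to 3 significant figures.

Wien's law: T_1/T_2 = λ_2/λ_1 = 150/667 = 0.2249.
L_1/L_2 = (R_1/R_2)²(T_1/T_2)⁴ = (20.0)²(0.2249)⁴ = 1.023.
F_1/F_2 = (L_1/L_2)/(d_1/d_2)² = 1.023/(8.70)² = 0.01352.

0.0135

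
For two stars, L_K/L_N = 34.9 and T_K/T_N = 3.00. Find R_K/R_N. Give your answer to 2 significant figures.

L ∝ R²T⁴ gives R ∝ √L / T², so
R_K/R_N = √(34.9) / (3.00)² = 5.908 / 9.000 = 0.6564.

0.66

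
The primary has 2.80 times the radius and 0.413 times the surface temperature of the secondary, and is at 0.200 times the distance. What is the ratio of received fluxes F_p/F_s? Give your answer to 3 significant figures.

L_p/L_s = (R_p/R_s)²(T_p/T_s)⁴ = (2.80)² × (0.413)⁴ = 0.2281.
F_p/F_s = (L_p/L_s)/(d_p/d_s)² = 0.2281 / (0.200)² = 5.702.

5.70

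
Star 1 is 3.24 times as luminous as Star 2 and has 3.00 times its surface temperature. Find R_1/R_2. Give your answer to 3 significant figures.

L ∝ R²T⁴ gives R ∝ √L / T², so
R_1/R_2 = √(3.24) / (3.00)² = 1.800 / 9.000 = 0.2000.

0.200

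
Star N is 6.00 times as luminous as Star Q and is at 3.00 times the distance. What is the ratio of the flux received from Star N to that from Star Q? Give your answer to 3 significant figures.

0.667

F = L/(4πd²), so F_N/F_Q = (L_N/L_Q) / (d_N/d_Q)²
= 6.00 / (3.00)² = 6.00 / 9.000 = 0.6667.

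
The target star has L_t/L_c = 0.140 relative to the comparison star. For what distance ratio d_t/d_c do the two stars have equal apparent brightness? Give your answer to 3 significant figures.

0.374

Equal flux requires L_t/d_t² = L_c/d_c², so d_t/d_c = √(L_t/L_c)
= √(0.140) = 0.3742.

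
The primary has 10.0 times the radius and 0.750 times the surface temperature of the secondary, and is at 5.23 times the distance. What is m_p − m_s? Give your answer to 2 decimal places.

-0.16

L_p/L_s = (10.0)²(0.750)⁴ = 31.64.
F_p/F_s = (L_p/L_s)/(d_p/d_s)² = 31.64/27.35 = 1.157.
m_p − m_s = −2.5 log₁₀(1.157) = -0.16.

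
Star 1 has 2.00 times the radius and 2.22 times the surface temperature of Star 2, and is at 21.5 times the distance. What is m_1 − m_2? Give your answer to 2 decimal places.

L_1/L_2 = (2.00)²(2.22)⁴ = 97.16.
F_1/F_2 = (L_1/L_2)/(d_1/d_2)² = 97.16/462.2 = 0.2102.
m_1 − m_2 = −2.5 log₁₀(0.2102) = 1.69.

1.69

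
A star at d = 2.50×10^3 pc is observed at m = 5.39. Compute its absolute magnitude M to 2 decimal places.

M = m − 5 log₁₀(d/10 pc) = 5.39 − 5 log₁₀(2.50×10^3/10)
  = 5.39 − 5 × 2.398 = 5.39 − 11.99 = -6.60.

-6.60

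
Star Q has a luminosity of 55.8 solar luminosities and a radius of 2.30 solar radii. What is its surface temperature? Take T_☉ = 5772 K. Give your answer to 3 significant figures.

T/T_☉ = (L/L_☉)^(1/4) / (R/R_☉)^(1/2)
T = 5772 × (55.8)^(1/4) / √(2.30) = 5772 × 2.733 / 1.517 = 1.040×10^4 K.

1.04×10^4 K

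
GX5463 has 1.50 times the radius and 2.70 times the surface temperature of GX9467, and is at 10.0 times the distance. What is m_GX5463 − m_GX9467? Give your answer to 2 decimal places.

L_GX5463/L_GX9467 = (1.50)²(2.70)⁴ = 119.6.
F_GX5463/F_GX9467 = (L_GX5463/L_GX9467)/(d_GX5463/d_GX9467)² = 119.6/100.0 = 1.196.
m_GX5463 − m_GX9467 = −2.5 log₁₀(1.196) = -0.19.

-0.19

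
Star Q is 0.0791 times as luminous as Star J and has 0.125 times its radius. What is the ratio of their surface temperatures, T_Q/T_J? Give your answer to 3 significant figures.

L ∝ R²T⁴ gives T ∝ (L/R²)^(1/4), so
T_Q/T_J = (0.0791 / 0.125²)^(1/4) = (5.062)^(1/4) = 1.500.

1.50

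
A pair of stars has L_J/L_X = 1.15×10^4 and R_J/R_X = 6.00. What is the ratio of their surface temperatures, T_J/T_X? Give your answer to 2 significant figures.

L ∝ R²T⁴ gives T ∝ (L/R²)^(1/4), so
T_J/T_X = (1.15×10^4 / 6.00²)^(1/4) = (319.4)^(1/4) = 4.228.

4.2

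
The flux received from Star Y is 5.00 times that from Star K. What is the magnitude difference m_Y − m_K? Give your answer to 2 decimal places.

m_Y − m_K = −2.5 log₁₀(F_Y/F_K) = −2.5 log₁₀(5.00) = −2.5 × (0.699) = -1.747.

-1.75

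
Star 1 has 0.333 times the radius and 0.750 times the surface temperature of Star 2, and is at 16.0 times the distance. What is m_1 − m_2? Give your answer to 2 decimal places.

9.66

L_1/L_2 = (0.333)²(0.750)⁴ = 0.03509.
F_1/F_2 = (L_1/L_2)/(d_1/d_2)² = 0.03509/256.0 = 1.371×10^-4.
m_1 − m_2 = −2.5 log₁₀(1.371×10^-4) = 9.66.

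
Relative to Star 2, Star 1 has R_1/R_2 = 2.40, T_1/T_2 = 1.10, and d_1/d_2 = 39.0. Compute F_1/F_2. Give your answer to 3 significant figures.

0.00554

L_1/L_2 = (R_1/R_2)²(T_1/T_2)⁴ = (2.40)² × (1.10)⁴ = 8.433.
F_1/F_2 = (L_1/L_2)/(d_1/d_2)² = 8.433 / (39.0)² = 0.005545.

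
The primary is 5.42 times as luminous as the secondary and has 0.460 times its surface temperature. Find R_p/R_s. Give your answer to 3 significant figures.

L ∝ R²T⁴ gives R ∝ √L / T², so
R_p/R_s = √(5.42) / (0.460)² = 2.328 / 0.2116 = 11.00.

11.0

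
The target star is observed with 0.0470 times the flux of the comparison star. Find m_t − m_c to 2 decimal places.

m_t − m_c = −2.5 log₁₀(F_t/F_c) = −2.5 log₁₀(0.0470) = −2.5 × (-1.328) = 3.320.

3.32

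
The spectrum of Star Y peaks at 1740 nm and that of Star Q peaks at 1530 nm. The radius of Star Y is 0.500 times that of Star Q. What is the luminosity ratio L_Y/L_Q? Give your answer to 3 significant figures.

0.149

Wien's law gives T ∝ 1/λ_max, so T_Y/T_Q = λ_Q/λ_Y = 1530/1740 = 0.8793.
Then L ∝ R²T⁴ gives L_Y/L_Q = (0.500)² × (0.8793)⁴ = 0.2500 × 0.5978 = 0.1495.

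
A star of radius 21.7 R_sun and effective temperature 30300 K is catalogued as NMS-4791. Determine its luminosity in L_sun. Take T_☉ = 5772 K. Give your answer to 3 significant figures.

L/L_☉ = (R/R_☉)² (T/T_☉)⁴ = (21.7)² × (30300/5772)⁴
       = 470.9 × (5.249)⁴ = 470.9 × 759.4 = 3.576×10^5.

3.58×10^5 L_sun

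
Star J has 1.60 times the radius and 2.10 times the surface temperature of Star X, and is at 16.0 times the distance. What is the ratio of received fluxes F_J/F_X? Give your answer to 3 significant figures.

0.194

L_J/L_X = (R_J/R_X)²(T_J/T_X)⁴ = (1.60)² × (2.10)⁴ = 49.79.
F_J/F_X = (L_J/L_X)/(d_J/d_X)² = 49.79 / (16.0)² = 0.1945.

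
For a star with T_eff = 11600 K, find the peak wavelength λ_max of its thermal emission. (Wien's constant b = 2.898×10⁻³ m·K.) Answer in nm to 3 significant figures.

250 nm

λ_max = b/T = 2.898×10⁻³ / 11600 = 2.50×10^-7 m = 249.8 nm.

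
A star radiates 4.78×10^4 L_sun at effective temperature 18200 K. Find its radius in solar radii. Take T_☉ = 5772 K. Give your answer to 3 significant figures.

R/R_☉ = √(L/L_☉) / (T/T_☉)² = √(4.78×10^4) / (3.153)²
       = 218.6 / 9.942 = 21.99.

22.0 solar radii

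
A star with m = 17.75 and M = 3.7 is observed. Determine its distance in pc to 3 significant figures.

6.46×10^3 pc

m − M = 5 log₁₀(d/10 pc)
17.75 − (3.7) = 14.05 = 5 log₁₀(d/10)
d = 10 × 10^(14.05/5) = 10 × 10^2.810 = 6457 pc.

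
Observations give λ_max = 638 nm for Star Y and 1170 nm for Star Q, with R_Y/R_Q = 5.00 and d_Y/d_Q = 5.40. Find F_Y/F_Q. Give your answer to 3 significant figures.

9.70

Wien's law: T_Y/T_Q = λ_Q/λ_Y = 1170/638 = 1.834.
L_Y/L_Q = (R_Y/R_Q)²(T_Y/T_Q)⁴ = (5.00)²(1.834)⁴ = 282.7.
F_Y/F_Q = (L_Y/L_Q)/(d_Y/d_Q)² = 282.7/(5.40)² = 9.696.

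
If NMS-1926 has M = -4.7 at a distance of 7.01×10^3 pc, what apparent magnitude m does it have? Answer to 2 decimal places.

m = M + 5 log₁₀(d/10 pc) = -4.7 + 5 log₁₀(7.01×10^3/10)
  = -4.7 + 5 × 2.846 = -4.7 + 14.23 = 9.53.

9.53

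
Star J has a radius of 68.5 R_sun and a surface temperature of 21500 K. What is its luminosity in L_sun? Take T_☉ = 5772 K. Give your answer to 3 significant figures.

9.03×10^5 L_sun

L/L_☉ = (R/R_☉)² (T/T_☉)⁴ = (68.5)² × (21500/5772)⁴
       = 4692 × (3.725)⁴ = 4692 × 192.5 = 9.033×10^5.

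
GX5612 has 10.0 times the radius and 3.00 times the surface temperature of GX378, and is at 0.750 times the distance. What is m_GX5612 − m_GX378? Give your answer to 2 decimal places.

L_GX5612/L_GX378 = (10.0)²(3.00)⁴ = 8100.
F_GX5612/F_GX378 = (L_GX5612/L_GX378)/(d_GX5612/d_GX378)² = 8100/0.5625 = 1.440×10^4.
m_GX5612 − m_GX378 = −2.5 log₁₀(1.440×10^4) = -10.40.

-10.40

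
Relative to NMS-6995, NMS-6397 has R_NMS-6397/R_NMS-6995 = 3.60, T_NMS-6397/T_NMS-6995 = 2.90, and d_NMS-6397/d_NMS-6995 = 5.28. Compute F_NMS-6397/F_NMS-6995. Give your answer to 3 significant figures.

L_NMS-6397/L_NMS-6995 = (R_NMS-6397/R_NMS-6995)²(T_NMS-6397/T_NMS-6995)⁴ = (3.60)² × (2.90)⁴ = 916.6.
F_NMS-6397/F_NMS-6995 = (L_NMS-6397/L_NMS-6995)/(d_NMS-6397/d_NMS-6995)² = 916.6 / (5.28)² = 32.88.

32.9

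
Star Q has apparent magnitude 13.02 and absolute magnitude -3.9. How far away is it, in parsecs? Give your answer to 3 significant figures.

2.42×10^4 pc

m − M = 5 log₁₀(d/10 pc)
13.02 − (-3.9) = 16.92 = 5 log₁₀(d/10)
d = 10 × 10^(16.92/5) = 10 × 10^3.384 = 2.421×10^4 pc.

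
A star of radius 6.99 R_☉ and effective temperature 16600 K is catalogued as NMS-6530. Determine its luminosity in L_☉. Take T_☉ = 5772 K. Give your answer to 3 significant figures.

3.34×10^3 L_☉

L/L_☉ = (R/R_☉)² (T/T_☉)⁴ = (6.99)² × (16600/5772)⁴
       = 48.86 × (2.876)⁴ = 48.86 × 68.41 = 3343.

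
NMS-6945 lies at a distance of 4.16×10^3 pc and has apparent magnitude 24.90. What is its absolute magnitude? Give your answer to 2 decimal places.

11.80

M = m − 5 log₁₀(d/10 pc) = 24.90 − 5 log₁₀(4.16×10^3/10)
  = 24.90 − 5 × 2.619 = 24.90 − 13.10 = 11.80.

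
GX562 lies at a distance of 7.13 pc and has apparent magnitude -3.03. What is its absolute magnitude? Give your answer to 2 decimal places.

-2.30

M = m − 5 log₁₀(d/10 pc) = -3.03 − 5 log₁₀(7.13/10)
  = -3.03 − 5 × -0.147 = -3.03 − -0.73 = -2.30.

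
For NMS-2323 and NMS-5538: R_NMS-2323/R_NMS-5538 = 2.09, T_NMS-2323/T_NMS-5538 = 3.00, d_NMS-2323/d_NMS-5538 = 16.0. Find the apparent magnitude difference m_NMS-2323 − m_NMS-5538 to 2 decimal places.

-0.35

L_NMS-2323/L_NMS-5538 = (2.09)²(3.00)⁴ = 353.8.
F_NMS-2323/F_NMS-5538 = (L_NMS-2323/L_NMS-5538)/(d_NMS-2323/d_NMS-5538)² = 353.8/256.0 = 1.382.
m_NMS-2323 − m_NMS-5538 = −2.5 log₁₀(1.382) = -0.35.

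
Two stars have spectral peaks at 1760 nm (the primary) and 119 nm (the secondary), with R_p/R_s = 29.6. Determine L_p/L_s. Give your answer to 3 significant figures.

0.0183

Wien's law gives T ∝ 1/λ_max, so T_p/T_s = λ_s/λ_p = 119/1760 = 0.06761.
Then L ∝ R²T⁴ gives L_p/L_s = (29.6)² × (0.06761)⁴ = 876.2 × 2.090×10^-5 = 0.01831.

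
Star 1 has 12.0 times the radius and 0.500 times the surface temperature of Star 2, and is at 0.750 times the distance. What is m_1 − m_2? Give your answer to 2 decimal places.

-3.01

L_1/L_2 = (12.0)²(0.500)⁴ = 9.000.
F_1/F_2 = (L_1/L_2)/(d_1/d_2)² = 9.000/0.5625 = 16.00.
m_1 − m_2 = −2.5 log₁₀(16.00) = -3.01.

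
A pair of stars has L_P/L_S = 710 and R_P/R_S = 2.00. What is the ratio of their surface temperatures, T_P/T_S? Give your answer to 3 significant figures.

L ∝ R²T⁴ gives T ∝ (L/R²)^(1/4), so
T_P/T_S = (710 / 2.00²)^(1/4) = (177.5)^(1/4) = 3.650.

3.65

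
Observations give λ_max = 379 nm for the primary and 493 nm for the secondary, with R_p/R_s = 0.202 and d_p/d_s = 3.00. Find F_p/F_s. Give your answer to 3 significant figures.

Wien's law: T_p/T_s = λ_s/λ_p = 493/379 = 1.301.
L_p/L_s = (R_p/R_s)²(T_p/T_s)⁴ = (0.202)²(1.301)⁴ = 0.1168.
F_p/F_s = (L_p/L_s)/(d_p/d_s)² = 0.1168/(3.00)² = 0.01298.

0.0130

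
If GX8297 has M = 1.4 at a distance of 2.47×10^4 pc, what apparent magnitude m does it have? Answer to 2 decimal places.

18.36

m = M + 5 log₁₀(d/10 pc) = 1.4 + 5 log₁₀(2.47×10^4/10)
  = 1.4 + 5 × 3.393 = 1.4 + 16.96 = 18.36.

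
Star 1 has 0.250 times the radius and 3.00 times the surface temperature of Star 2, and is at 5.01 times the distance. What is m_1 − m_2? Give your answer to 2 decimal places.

L_1/L_2 = (0.250)²(3.00)⁴ = 5.062.
F_1/F_2 = (L_1/L_2)/(d_1/d_2)² = 5.062/25.10 = 0.2017.
m_1 − m_2 = −2.5 log₁₀(0.2017) = 1.74.

1.74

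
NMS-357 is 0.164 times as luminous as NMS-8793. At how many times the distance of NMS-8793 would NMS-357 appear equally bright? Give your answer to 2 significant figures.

0.40

Equal flux requires L_NMS-357/d_NMS-357² = L_NMS-8793/d_NMS-8793², so d_NMS-357/d_NMS-8793 = √(L_NMS-357/L_NMS-8793)
= √(0.164) = 0.4050.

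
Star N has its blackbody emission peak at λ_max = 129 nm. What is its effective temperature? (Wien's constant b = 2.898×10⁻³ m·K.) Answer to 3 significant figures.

2.25×10^4 K

T = b/λ_max = 2.898×10⁻³ / (129×10⁻⁹) = 2.247×10^4 K.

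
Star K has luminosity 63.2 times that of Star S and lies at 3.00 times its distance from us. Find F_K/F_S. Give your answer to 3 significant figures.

7.02

F = L/(4πd²), so F_K/F_S = (L_K/L_S) / (d_K/d_S)²
= 63.2 / (3.00)² = 63.2 / 9.000 = 7.022.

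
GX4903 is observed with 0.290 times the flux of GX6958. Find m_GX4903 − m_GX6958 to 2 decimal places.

m_GX4903 − m_GX6958 = −2.5 log₁₀(F_GX4903/F_GX6958) = −2.5 log₁₀(0.290) = −2.5 × (-0.538) = 1.344.

1.34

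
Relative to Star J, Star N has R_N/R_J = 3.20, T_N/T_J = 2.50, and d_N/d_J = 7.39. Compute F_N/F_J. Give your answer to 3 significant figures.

7.32

L_N/L_J = (R_N/R_J)²(T_N/T_J)⁴ = (3.20)² × (2.50)⁴ = 400.0.
F_N/F_J = (L_N/L_J)/(d_N/d_J)² = 400.0 / (7.39)² = 7.324.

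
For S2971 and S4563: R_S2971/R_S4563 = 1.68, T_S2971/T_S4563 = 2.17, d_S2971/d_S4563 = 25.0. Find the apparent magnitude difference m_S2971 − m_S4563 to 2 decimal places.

L_S2971/L_S4563 = (1.68)²(2.17)⁴ = 62.58.
F_S2971/F_S4563 = (L_S2971/L_S4563)/(d_S2971/d_S4563)² = 62.58/625.0 = 0.1001.
m_S2971 − m_S4563 = −2.5 log₁₀(0.1001) = 2.50.

2.50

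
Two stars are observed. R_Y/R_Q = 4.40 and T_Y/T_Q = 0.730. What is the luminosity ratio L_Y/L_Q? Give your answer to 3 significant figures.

5.50

From the Stefan–Boltzmann law, L ∝ R²T⁴, so
L_Y/L_Q = (R_Y/R_Q)² (T_Y/T_Q)⁴ = (4.40)² × (0.730)⁴ = 19.36 × 0.2840 = 5.498.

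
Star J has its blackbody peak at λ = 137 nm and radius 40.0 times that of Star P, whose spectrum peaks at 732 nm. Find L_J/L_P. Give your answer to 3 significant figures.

Wien's law gives T ∝ 1/λ_max, so T_J/T_P = λ_P/λ_J = 732/137 = 5.343.
Then L ∝ R²T⁴ gives L_J/L_P = (40.0)² × (5.343)⁴ = 1600 × 815.0 = 1.304×10^6.

1.30×10^6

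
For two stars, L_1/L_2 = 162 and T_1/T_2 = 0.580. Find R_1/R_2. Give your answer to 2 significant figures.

L ∝ R²T⁴ gives R ∝ √L / T², so
R_1/R_2 = √(162) / (0.580)² = 12.73 / 0.3364 = 37.84.

38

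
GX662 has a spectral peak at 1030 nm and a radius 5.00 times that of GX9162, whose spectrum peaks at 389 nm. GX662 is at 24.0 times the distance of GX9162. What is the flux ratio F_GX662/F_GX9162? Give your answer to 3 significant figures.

Wien's law: T_GX662/T_GX9162 = λ_GX9162/λ_GX662 = 389/1030 = 0.3777.
L_GX662/L_GX9162 = (R_GX662/R_GX9162)²(T_GX662/T_GX9162)⁴ = (5.00)²(0.3777)⁴ = 0.5086.
F_GX662/F_GX9162 = (L_GX662/L_GX9162)/(d_GX662/d_GX9162)² = 0.5086/(24.0)² = 8.830×10^-4.

8.83×10^-4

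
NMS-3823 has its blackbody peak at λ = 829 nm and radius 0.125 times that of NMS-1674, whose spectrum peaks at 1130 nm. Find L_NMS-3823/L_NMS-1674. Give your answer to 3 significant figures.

0.0539

Wien's law gives T ∝ 1/λ_max, so T_NMS-3823/T_NMS-1674 = λ_NMS-1674/λ_NMS-3823 = 1130/829 = 1.363.
Then L ∝ R²T⁴ gives L_NMS-3823/L_NMS-1674 = (0.125)² × (1.363)⁴ = 0.01562 × 3.452 = 0.05394.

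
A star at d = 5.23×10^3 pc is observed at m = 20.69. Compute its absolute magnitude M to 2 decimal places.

7.10

M = m − 5 log₁₀(d/10 pc) = 20.69 − 5 log₁₀(5.23×10^3/10)
  = 20.69 − 5 × 2.719 = 20.69 − 13.59 = 7.10.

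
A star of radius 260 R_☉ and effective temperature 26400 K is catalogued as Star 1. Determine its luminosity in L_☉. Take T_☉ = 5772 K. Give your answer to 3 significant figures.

L/L_☉ = (R/R_☉)² (T/T_☉)⁴ = (260)² × (26400/5772)⁴
       = 6.760×10^4 × (4.574)⁴ = 6.760×10^4 × 437.6 = 2.958×10^7.

2.96×10^7 L_☉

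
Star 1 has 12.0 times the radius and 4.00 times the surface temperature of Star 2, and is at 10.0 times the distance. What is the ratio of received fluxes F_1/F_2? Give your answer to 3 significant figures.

369

L_1/L_2 = (R_1/R_2)²(T_1/T_2)⁴ = (12.0)² × (4.00)⁴ = 3.686×10^4.
F_1/F_2 = (L_1/L_2)/(d_1/d_2)² = 3.686×10^4 / (10.0)² = 368.6.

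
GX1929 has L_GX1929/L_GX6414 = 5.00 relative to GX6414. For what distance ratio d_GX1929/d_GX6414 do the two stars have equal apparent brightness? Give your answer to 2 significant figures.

Equal flux requires L_GX1929/d_GX1929² = L_GX6414/d_GX6414², so d_GX1929/d_GX6414 = √(L_GX1929/L_GX6414)
= √(5.00) = 2.236.

2.2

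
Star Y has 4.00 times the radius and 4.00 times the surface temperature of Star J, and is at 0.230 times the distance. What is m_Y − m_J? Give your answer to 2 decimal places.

L_Y/L_J = (4.00)²(4.00)⁴ = 4096.
F_Y/F_J = (L_Y/L_J)/(d_Y/d_J)² = 4096/0.05290 = 7.743×10^4.
m_Y − m_J = −2.5 log₁₀(7.743×10^4) = -12.22.

-12.22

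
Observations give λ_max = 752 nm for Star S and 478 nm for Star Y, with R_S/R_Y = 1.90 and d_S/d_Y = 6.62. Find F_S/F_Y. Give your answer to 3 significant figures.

Wien's law: T_S/T_Y = λ_Y/λ_S = 478/752 = 0.6356.
L_S/L_Y = (R_S/R_Y)²(T_S/T_Y)⁴ = (1.90)²(0.6356)⁴ = 0.5893.
F_S/F_Y = (L_S/L_Y)/(d_S/d_Y)² = 0.5893/(6.62)² = 0.01345.

0.0134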